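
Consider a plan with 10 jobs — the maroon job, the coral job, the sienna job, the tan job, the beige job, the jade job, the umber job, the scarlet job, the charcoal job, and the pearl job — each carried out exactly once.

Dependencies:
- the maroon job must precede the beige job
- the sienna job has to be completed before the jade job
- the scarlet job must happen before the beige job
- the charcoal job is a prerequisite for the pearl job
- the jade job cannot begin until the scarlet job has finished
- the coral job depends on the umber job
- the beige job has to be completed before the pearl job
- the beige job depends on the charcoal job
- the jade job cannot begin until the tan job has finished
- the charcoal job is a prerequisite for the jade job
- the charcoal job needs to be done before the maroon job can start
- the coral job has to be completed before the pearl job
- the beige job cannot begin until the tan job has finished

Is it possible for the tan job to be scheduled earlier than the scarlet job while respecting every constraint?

Yes

The constraints leave the tan job and the scarlet job unordered relative to each other; nothing requires the scarlet job earlier.
So a valid ordering placing the tan job earlier than the scarlet job exists.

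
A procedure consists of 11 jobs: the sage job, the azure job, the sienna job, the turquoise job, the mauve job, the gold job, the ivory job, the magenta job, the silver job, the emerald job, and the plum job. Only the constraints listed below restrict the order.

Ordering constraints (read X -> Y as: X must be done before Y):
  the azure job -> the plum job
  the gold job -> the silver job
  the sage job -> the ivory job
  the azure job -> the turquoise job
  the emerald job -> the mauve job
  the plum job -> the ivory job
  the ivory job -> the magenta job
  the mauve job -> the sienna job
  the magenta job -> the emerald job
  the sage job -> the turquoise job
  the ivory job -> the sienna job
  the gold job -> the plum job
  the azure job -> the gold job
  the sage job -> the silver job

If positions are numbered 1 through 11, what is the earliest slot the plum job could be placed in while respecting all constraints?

Every job that must precede the plum job has to come before it. Tracing all chains that end at the plum job, those jobs are: the azure job, the gold job — 2 in total.
With 2 mandatory predecessors, the earliest the plum job can sit is position 2+1 = 3, and placing just those 2 first achieves it.

3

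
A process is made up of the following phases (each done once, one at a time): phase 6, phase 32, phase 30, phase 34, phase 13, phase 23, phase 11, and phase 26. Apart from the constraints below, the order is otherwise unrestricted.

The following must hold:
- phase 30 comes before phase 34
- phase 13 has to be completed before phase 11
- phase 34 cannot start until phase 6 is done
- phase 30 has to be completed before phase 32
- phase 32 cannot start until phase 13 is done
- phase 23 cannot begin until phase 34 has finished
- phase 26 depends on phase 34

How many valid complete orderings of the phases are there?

3 phases have no prerequisites (phase 6, phase 30, phase 13), so any of them could come first.
Counting all ways to extend the partial order to a total order gives 394.

394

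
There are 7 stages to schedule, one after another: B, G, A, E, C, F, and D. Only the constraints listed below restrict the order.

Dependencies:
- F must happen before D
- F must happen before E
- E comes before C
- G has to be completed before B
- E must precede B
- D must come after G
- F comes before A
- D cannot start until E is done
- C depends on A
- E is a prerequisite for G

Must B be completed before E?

There is a chain E → B, which puts E before B.
So B never precedes E.

No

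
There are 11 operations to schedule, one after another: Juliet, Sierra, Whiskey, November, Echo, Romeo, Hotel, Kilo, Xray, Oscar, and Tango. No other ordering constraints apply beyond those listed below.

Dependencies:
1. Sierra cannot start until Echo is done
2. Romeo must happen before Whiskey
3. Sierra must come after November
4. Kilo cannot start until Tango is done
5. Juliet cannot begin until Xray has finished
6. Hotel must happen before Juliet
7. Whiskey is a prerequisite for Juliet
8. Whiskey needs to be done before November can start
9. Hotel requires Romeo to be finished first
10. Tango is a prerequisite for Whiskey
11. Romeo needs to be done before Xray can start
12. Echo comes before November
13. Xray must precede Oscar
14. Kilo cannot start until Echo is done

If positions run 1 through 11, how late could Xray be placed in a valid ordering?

9

Following every chain forward from Xray, the operations that must come later are Juliet, Oscar — 2 of them.
So at least 2 operations follow Xray, putting Xray no later than position 9. That position is achievable by scheduling everything else first.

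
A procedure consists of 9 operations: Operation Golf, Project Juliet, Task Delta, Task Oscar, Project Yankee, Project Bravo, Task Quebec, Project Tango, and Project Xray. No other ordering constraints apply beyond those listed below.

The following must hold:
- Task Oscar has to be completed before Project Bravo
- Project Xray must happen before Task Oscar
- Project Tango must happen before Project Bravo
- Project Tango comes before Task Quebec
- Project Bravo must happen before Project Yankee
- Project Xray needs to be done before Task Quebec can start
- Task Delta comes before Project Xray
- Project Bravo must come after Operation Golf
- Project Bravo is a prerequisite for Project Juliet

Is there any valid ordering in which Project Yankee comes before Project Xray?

No

The constraints give a chain Project Xray → Task Oscar → Project Bravo → Project Yankee, which forces Project Xray before Project Yankee.
Hence Project Yankee can never be scheduled before Project Xray.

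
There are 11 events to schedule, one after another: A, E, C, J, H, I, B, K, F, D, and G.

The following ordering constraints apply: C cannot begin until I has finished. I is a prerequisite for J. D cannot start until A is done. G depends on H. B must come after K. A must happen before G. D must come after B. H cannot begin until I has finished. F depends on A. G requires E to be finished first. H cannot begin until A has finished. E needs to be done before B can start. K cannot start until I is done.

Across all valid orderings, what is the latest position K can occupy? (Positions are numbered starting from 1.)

Following every chain forward from K, the events that must come later are B, D — 2 of them.
With 2 mandatory successors out of 11 events total, the latest slot for K is 11−2 = 9, and it's reachable by doing all non-successors before K.

9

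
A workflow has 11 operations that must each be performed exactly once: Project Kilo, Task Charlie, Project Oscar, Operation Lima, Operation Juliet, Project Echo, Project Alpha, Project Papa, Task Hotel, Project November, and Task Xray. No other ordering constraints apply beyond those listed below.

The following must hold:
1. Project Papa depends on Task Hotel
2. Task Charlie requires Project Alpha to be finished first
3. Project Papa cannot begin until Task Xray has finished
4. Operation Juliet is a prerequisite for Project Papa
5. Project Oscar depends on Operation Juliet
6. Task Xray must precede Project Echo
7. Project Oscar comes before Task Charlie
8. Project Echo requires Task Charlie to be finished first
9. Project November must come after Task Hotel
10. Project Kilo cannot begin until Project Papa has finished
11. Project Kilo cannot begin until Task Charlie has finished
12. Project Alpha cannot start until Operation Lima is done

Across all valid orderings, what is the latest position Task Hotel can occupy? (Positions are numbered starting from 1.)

8

Every operation that must follow Task Hotel has to come after it. Tracing all chains starting from Task Hotel, those operations are: Project Kilo, Project Papa, Project November — 3 in total.
With 3 mandatory successors out of 11 operations total, the latest slot for Task Hotel is 11−3 = 8, and it's reachable by doing all non-successors before Task Hotel.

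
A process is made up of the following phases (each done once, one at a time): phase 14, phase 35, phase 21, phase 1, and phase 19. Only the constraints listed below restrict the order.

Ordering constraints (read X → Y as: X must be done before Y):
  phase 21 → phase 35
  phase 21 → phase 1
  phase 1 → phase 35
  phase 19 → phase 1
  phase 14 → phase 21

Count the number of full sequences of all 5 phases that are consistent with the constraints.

2 phases have no prerequisites (phase 14, phase 19), so any of them could come first.
Enumerating by repeatedly choosing an available phase (one whose prerequisites are all placed) gives 3 distinct complete orderings.

3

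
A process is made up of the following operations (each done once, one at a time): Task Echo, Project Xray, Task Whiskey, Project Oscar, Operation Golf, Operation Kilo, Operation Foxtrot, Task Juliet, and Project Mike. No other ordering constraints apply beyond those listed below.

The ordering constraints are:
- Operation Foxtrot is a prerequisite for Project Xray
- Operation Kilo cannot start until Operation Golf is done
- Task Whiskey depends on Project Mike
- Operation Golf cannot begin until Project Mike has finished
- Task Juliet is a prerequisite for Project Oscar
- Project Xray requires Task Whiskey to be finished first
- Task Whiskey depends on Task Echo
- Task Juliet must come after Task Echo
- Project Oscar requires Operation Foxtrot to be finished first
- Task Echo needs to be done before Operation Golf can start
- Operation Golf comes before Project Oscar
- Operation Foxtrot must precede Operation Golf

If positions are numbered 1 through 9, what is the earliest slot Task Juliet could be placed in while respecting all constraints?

2

Working backwards through the constraints from Task Juliet, its only required predecessor is Task Echo.
With 1 mandatory predecessor, the earliest Task Juliet can sit is position 1+1 = 2, and placing just that one first achieves it.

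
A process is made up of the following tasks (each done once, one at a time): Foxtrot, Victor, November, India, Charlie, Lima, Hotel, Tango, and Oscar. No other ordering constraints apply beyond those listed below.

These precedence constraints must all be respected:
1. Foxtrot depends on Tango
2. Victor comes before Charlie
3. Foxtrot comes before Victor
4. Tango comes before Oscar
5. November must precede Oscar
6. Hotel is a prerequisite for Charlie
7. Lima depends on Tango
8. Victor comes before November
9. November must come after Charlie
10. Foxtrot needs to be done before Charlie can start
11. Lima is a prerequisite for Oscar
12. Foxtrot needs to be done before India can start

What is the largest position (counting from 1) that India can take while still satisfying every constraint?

No constraint forces any task after India, so it can be placed last, in position 9.

9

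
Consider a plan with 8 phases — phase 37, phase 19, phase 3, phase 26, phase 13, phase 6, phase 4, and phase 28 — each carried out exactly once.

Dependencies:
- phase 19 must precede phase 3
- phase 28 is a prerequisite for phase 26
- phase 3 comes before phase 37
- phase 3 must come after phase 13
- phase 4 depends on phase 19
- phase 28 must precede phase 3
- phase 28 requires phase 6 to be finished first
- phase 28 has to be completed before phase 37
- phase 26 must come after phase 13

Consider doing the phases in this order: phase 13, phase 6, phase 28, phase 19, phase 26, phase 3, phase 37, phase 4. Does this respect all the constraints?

Going through the constraints one by one, each required predecessor appears earlier in the sequence than its dependent — e.g. phase 13 (position 1) is before phase 3 (position 6), as required.

Yes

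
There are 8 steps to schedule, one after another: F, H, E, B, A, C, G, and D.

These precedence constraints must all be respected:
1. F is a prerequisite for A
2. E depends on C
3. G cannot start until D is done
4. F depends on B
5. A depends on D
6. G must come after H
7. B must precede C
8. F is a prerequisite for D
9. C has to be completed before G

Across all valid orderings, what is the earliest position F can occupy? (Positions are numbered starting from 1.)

2

The only step forced before F (directly or transitively) is B.
With 1 mandatory predecessor, the earliest F can sit is position 1+1 = 2, and placing just that one first achieves it.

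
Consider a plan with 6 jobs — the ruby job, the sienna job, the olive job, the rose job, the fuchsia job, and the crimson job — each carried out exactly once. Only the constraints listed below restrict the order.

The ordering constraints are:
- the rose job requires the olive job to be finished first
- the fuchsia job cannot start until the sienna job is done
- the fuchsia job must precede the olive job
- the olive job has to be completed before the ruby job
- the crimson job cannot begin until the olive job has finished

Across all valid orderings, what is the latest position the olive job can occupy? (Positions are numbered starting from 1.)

3

The jobs that are forced after the olive job, directly or by a chain of constraints, are the ruby job, the rose job, the crimson job. That's 3 jobs.
With 3 mandatory successors out of 6 jobs total, the latest slot for the olive job is 6−3 = 3, and it's reachable by doing all non-successors before the olive job.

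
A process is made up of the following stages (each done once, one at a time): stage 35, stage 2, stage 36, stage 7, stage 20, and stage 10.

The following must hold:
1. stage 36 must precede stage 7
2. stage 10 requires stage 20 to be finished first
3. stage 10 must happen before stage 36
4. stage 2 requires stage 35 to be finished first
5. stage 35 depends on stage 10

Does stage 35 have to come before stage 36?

Stage 35 and stage 36 are not related by any chain of constraints.
So stage 35 can come before stage 36 or after — it is not forced.

No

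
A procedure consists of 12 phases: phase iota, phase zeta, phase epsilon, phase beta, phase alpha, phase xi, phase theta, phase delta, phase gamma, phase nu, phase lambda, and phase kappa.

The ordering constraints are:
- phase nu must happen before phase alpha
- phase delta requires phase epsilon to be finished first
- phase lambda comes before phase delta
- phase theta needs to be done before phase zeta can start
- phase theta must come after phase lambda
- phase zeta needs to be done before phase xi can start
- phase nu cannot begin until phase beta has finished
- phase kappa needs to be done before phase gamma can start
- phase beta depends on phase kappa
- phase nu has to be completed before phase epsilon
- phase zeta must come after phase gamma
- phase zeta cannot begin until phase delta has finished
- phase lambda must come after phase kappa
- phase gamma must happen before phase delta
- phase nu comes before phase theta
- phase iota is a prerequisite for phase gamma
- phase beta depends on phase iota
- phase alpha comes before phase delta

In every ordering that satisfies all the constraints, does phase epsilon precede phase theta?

No

Phase epsilon and phase theta are not related by any chain of constraints.
So phase epsilon can come before phase theta or after — it is not forced.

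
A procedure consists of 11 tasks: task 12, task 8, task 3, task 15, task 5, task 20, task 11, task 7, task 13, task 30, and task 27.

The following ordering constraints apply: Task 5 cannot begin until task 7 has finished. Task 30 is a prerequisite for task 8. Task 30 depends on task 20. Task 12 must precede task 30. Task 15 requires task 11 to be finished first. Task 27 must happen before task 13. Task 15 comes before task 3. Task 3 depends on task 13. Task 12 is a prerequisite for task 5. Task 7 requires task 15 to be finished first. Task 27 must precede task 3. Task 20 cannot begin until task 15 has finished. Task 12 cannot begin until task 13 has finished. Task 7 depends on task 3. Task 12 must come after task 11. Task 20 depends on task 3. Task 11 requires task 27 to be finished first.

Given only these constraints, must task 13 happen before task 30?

Following the dependencies: task 13 → task 12 → task 30.
So task 13 must precede task 30 in any valid ordering.

Yes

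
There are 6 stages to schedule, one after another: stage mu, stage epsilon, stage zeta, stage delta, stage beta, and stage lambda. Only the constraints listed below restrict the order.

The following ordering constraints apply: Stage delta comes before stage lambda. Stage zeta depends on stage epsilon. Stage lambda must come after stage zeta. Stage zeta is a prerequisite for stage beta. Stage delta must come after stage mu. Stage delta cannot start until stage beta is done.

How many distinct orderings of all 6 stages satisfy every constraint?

4

2 stages have no prerequisites (stage mu, stage epsilon), so any of them could come first.
Enumerating by repeatedly choosing an available stage (one whose prerequisites are all placed) gives 4 distinct complete orderings.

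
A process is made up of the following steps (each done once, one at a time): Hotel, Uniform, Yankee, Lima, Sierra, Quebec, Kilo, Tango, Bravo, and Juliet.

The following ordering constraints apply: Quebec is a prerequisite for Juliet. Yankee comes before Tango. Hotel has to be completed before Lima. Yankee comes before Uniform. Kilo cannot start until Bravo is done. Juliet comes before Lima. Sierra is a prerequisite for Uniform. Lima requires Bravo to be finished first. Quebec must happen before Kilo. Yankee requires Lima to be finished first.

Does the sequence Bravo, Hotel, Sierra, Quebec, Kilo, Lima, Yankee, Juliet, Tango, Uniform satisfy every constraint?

No

In the proposed order, Lima appears before Juliet.
Since Juliet is required before Lima, the ordering is invalid.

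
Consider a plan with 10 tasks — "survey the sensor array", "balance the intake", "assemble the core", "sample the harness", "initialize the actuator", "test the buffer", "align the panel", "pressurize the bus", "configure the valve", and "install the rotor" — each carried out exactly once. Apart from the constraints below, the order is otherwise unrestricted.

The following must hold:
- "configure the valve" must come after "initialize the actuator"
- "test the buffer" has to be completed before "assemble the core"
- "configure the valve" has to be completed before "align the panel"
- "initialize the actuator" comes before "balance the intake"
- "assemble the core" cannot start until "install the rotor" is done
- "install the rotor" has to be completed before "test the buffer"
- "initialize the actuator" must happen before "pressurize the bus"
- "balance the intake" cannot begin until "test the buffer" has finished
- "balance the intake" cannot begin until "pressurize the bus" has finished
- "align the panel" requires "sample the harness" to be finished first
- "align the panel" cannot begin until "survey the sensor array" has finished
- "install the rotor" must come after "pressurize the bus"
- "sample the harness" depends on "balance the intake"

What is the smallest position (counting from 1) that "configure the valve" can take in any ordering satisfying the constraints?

2

The only task forced before "configure the valve" (directly or transitively) is "initialize the actuator".
So at minimum 1 task comes before "configure the valve", putting "configure the valve" no earlier than position 2. That position is achievable by scheduling exactly that predecessor first.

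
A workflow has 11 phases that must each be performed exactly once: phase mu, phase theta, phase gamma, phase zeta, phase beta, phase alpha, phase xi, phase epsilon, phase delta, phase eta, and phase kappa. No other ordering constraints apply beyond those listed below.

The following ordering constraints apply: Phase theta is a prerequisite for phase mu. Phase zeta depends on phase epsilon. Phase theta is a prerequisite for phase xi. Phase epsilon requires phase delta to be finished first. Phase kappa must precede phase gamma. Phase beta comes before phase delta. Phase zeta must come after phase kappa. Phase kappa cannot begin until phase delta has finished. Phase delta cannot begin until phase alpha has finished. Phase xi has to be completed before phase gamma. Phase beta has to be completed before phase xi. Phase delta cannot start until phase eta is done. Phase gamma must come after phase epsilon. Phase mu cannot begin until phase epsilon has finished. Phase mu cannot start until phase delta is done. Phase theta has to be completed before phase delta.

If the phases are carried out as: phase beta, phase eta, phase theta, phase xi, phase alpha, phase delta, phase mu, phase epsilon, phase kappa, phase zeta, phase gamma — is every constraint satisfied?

No

In the proposed order, phase mu appears before phase epsilon.
But one of the constraints requires phase epsilon before phase mu, so this ordering violates it.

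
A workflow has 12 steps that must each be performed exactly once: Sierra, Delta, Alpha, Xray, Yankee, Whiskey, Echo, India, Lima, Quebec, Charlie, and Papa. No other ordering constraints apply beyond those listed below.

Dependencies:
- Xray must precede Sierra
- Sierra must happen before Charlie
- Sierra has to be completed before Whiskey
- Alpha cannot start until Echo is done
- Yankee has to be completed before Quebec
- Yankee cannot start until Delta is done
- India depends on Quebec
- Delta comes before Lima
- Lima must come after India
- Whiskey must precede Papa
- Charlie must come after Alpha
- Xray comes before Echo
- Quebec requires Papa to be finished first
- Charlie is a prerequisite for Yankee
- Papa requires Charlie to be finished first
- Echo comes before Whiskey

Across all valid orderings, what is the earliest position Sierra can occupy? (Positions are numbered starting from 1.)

2

Working backwards through the constraints from Sierra, its only required predecessor is Xray.
So at minimum 1 step comes before Sierra, putting Sierra no earlier than position 2. That position is achievable by scheduling exactly that predecessor first.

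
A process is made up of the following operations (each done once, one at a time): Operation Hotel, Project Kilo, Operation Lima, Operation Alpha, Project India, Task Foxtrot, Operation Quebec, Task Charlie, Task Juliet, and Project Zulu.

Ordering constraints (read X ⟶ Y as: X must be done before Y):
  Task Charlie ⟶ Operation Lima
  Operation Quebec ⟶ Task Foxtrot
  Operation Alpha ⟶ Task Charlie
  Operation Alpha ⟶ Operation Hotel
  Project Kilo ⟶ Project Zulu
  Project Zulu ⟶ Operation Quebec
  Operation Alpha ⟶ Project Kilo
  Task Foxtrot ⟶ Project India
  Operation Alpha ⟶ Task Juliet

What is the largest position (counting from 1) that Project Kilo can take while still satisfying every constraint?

6

Every operation that must follow Project Kilo has to come after it. Tracing all chains starting from Project Kilo, those operations are: Project India, Task Foxtrot, Operation Quebec, Project Zulu — 4 in total.
With 4 mandatory successors out of 10 operations total, the latest slot for Project Kilo is 10−4 = 6, and it's reachable by doing all non-successors before Project Kilo.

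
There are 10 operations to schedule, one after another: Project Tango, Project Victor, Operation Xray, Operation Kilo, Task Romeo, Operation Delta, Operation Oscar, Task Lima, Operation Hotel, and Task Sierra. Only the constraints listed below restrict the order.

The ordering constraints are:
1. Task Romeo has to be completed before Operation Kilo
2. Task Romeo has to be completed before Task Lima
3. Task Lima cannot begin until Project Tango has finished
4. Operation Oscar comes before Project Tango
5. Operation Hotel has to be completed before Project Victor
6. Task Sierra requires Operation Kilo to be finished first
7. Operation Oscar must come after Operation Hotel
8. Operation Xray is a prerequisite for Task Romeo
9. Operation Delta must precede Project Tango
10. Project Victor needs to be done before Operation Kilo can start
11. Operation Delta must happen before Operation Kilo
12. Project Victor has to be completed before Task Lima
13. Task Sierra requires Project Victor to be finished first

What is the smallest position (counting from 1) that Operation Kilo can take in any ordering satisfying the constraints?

6

Working backwards through the constraints from Operation Kilo, its full set of required predecessors is Project Victor, Operation Xray, Task Romeo, Operation Delta, Operation Hotel — 5 of them.
With 5 mandatory predecessors, the earliest Operation Kilo can sit is position 5+1 = 6, and placing just those 5 first achieves it.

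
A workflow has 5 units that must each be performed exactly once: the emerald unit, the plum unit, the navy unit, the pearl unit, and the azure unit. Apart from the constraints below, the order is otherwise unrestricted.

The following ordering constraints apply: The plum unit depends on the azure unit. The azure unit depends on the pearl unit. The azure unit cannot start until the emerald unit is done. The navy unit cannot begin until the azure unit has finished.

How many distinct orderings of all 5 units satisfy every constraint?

4

2 units have no prerequisites (the emerald unit, the pearl unit), so any of them could come first.
Counting all ways to extend the partial order to a total order gives 4.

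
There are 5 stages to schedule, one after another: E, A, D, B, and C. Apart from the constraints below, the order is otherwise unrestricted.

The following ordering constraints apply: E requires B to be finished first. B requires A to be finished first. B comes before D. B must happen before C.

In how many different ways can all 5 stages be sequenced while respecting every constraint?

Only A has no prerequisites, so it must go first.
Systematically extending each partial ordering one stage at a time and counting, there are 6 complete orderings.

6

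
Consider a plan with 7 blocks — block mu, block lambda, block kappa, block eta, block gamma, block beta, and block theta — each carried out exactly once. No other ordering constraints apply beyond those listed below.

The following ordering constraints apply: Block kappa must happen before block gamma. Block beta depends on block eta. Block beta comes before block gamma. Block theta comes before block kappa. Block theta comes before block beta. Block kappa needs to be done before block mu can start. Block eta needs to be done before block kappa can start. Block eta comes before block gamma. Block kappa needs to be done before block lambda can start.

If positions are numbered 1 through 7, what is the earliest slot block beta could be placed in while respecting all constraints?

Every block that must precede block beta has to come before it. Tracing all chains that end at block beta, those blocks are: block eta, block theta — 2 in total.
So at minimum 2 blocks come before block beta, putting block beta no earlier than position 3. That position is achievable by scheduling exactly those predecessors first.

3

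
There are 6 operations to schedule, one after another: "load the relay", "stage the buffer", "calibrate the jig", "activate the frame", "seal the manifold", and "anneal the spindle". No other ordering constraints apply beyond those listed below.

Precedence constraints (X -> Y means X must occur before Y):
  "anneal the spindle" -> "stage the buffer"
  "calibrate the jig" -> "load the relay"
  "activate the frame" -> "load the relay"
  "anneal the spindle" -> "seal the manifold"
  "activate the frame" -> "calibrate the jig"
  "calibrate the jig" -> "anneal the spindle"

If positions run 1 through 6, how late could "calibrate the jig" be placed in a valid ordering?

The operations that are forced after "calibrate the jig", directly or by a chain of constraints, are "load the relay", "stage the buffer", "seal the manifold", "anneal the spindle". That's 4 operations.
With 4 mandatory successors out of 6 operations total, the latest slot for "calibrate the jig" is 6−4 = 2, and it's reachable by doing all non-successors before "calibrate the jig".

2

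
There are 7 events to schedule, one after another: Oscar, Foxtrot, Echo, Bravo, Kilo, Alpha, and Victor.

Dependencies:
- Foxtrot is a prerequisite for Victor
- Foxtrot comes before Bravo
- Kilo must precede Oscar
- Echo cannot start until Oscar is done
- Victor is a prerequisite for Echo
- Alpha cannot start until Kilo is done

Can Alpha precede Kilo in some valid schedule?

The constraints give a chain Kilo → Alpha, which forces Kilo before Alpha.
So no valid ordering can have Alpha before Kilo.

No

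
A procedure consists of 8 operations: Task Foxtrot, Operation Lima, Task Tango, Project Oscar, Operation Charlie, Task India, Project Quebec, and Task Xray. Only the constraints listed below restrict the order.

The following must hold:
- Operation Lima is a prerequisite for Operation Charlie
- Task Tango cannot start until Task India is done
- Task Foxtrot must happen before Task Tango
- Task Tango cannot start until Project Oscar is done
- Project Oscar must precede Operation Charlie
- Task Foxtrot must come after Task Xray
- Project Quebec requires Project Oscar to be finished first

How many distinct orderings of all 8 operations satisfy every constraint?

1011

The operations with no prerequisites are Operation Lima, Project Oscar, Task India, Task Xray; any of them can be placed first.
Enumerating by repeatedly choosing an available operation (one whose prerequisites are all placed) gives 1011 distinct complete orderings.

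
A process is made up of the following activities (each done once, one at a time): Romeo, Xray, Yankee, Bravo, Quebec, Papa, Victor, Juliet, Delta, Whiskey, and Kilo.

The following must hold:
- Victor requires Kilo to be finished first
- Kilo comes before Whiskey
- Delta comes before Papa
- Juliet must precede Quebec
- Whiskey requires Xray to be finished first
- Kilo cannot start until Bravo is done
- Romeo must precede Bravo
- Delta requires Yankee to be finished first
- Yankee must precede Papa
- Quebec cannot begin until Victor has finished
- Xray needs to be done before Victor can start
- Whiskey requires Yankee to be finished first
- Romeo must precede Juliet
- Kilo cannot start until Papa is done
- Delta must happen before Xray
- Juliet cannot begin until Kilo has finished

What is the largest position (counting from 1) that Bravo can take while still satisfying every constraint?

Following every chain forward from Bravo, the activities that must come later are Quebec, Victor, Juliet, Whiskey, Kilo — 5 of them.
So at least 5 activities follow Bravo, putting Bravo no later than position 6. That position is achievable by scheduling everything else first.

6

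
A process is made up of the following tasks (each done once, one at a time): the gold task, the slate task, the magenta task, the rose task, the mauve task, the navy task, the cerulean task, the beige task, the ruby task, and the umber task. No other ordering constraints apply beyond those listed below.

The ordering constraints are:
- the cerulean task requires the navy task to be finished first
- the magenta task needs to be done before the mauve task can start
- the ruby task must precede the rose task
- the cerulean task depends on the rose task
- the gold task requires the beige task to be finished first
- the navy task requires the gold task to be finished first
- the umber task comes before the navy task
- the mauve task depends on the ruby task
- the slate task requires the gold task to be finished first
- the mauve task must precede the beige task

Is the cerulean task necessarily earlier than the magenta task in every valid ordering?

No

The constraints actually force the magenta task before the cerulean task (via the magenta task → the mauve task → the beige task → the gold task → the navy task → the cerulean task), not the other way around.
So the cerulean task never precedes the magenta task.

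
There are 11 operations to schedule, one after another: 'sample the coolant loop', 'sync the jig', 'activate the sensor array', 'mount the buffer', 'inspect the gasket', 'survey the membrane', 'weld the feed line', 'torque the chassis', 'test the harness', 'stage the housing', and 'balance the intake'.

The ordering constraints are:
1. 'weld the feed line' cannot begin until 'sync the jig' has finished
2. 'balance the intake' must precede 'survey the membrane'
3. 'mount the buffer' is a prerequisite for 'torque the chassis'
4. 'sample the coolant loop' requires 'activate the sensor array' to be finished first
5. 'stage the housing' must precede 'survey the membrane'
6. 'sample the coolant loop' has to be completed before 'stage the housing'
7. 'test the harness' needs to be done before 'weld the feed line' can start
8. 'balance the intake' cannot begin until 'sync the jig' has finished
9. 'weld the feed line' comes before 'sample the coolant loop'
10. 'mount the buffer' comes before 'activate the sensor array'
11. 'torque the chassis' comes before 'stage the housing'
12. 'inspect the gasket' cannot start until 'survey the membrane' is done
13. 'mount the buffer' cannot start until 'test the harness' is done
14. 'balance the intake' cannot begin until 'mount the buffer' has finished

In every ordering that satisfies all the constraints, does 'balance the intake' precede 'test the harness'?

No

There is a chain 'test the harness' → 'mount the buffer' → 'balance the intake', which puts 'test the harness' before 'balance the intake'.
So 'balance the intake' does not have to come before 'test the harness' — it cannot.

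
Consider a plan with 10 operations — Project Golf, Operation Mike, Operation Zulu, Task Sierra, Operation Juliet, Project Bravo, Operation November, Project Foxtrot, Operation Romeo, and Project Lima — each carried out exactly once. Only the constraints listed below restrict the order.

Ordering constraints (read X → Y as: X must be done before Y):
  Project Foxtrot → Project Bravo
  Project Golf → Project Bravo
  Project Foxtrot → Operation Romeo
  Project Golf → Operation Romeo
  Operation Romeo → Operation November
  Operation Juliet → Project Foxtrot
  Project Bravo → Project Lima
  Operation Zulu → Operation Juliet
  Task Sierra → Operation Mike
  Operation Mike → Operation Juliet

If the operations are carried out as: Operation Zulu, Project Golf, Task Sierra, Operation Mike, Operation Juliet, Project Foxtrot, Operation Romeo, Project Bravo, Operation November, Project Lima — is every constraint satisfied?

Yes

Checking each listed constraint against this order: for instance, Project Golf is in position 2 and Project Bravo in position 8, so that constraint holds — and the remaining constraints check out the same way.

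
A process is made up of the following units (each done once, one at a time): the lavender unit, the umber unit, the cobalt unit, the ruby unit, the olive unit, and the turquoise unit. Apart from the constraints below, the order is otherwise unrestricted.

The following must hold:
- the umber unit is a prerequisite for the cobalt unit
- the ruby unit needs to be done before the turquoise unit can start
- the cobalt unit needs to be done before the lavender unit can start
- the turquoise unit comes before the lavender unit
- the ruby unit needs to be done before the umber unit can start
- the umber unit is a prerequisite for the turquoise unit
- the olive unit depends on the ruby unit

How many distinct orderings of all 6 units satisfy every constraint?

10

Only the ruby unit has no prerequisites, so it must go first.
Systematically extending each partial ordering one unit at a time and counting, there are 10 complete orderings.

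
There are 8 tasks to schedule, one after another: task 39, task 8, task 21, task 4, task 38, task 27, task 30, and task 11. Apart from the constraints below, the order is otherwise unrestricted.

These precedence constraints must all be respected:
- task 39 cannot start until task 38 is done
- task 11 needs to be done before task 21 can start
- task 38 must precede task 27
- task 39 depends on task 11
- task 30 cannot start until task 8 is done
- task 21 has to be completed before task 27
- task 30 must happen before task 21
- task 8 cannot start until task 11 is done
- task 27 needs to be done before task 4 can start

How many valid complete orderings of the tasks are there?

2 tasks have no prerequisites (task 38, task 11), so any of them could come first.
Enumerating by repeatedly choosing an available task (one whose prerequisites are all placed) gives 24 distinct complete orderings.

24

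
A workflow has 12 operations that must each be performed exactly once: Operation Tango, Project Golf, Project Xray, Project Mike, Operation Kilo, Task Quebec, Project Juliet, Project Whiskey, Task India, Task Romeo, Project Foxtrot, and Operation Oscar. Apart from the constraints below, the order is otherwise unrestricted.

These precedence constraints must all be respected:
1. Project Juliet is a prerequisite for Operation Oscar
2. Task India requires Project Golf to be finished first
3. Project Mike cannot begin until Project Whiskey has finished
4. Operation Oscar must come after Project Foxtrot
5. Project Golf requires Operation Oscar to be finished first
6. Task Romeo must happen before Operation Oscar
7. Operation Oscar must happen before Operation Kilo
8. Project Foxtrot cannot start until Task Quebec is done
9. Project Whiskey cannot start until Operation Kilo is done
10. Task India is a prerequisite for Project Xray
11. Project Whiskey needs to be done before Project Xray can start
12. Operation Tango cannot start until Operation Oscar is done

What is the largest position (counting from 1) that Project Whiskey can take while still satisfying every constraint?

10

Every operation that must follow Project Whiskey has to come after it. Tracing all chains starting from Project Whiskey, those operations are: Project Xray, Project Mike — 2 in total.
So at least 2 operations follow Project Whiskey, putting Project Whiskey no later than position 10. That position is achievable by scheduling everything else first.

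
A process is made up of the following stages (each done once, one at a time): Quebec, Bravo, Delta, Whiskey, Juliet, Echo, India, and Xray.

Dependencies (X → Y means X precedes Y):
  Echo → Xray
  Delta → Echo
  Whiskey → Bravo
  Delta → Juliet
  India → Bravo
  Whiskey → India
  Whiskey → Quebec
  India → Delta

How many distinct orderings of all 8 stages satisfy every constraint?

Only Whiskey has no prerequisites, so it must go first.
Systematically extending each partial ordering one stage at a time and counting, there are 105 complete orderings.

105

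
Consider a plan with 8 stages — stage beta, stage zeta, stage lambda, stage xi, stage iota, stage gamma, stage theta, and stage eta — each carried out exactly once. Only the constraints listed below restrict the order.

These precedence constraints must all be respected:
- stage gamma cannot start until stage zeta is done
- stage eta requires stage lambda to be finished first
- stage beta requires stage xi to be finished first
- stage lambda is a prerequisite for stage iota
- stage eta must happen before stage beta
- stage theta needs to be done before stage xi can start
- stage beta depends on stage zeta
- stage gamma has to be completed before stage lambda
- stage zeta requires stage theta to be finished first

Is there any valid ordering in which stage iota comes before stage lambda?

The constraints give a chain stage lambda → stage iota, which forces stage lambda before stage iota.
Hence stage iota can never be scheduled before stage lambda.

No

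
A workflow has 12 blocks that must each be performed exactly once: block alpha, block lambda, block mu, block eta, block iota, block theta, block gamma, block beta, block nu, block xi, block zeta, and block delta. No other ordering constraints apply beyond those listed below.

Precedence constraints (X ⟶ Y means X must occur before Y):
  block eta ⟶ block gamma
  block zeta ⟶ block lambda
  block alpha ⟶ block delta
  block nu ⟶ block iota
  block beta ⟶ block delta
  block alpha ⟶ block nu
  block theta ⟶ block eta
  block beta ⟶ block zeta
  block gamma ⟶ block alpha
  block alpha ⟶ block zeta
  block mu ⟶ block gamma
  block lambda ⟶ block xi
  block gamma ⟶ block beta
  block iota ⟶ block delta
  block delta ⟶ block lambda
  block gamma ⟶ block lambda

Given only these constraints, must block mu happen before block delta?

Yes

Tracing the constraints gives a chain: block mu → block gamma → block alpha → block delta.
That forces block mu before block delta in every valid schedule.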